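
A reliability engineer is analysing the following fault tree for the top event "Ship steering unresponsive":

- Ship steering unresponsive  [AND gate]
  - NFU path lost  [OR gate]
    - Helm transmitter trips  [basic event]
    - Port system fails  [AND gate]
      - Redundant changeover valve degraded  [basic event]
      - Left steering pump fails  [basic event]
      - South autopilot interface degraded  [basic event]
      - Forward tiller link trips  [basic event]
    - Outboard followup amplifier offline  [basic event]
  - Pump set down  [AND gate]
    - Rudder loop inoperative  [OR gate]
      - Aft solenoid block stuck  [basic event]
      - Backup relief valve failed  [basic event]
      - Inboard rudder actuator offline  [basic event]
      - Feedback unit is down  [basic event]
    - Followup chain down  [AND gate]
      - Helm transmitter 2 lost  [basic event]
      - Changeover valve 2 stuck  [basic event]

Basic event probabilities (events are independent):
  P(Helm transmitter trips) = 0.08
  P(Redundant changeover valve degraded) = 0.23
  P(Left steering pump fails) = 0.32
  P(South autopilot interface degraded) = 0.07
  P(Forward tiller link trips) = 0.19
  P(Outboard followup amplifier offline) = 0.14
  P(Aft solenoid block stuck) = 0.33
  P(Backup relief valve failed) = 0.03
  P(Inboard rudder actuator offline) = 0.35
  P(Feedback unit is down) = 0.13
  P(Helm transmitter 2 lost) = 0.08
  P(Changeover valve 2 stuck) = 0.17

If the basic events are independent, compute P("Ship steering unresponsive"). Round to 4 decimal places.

0.0018

P(Port system fails) [AND] = 0.23 × 0.32 × 0.07 × 0.19 = 0.000979
P(NFU path lost) [OR] = 1 − (1−0.08) × (1−0.000979) × (1−0.14) = 0.209575
P(Rudder loop inoperative) [OR] = 1 − (1−0.33) × (1−0.03) × (1−0.35) × (1−0.13) = 0.632482
P(Followup chain down) [AND] = 0.08 × 0.17 = 0.013600
P(Pump set down) [AND] = 0.632482 × 0.013600 = 0.008602
P(Ship steering unresponsive) [AND] = 0.209575 × 0.008602 = 0.001803
Rounded to 4 decimal places: P(Ship steering unresponsive) ≈ 0.0018.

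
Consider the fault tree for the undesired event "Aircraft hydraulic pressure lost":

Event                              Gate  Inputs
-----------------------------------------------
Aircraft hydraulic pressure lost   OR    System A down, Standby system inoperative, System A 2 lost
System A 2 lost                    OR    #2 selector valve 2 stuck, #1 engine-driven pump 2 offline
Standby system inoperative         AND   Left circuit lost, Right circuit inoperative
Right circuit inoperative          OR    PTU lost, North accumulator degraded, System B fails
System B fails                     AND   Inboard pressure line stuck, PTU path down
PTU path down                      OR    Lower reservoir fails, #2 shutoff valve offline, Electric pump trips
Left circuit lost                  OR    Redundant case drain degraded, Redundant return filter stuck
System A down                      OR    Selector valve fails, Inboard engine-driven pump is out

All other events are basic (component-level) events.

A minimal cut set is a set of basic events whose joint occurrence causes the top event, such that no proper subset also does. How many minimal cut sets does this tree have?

14

System A down [OR]: union of children's cut sets → 2 cut set(s).
Left circuit lost [OR]: union of children's cut sets → 2 cut set(s).
PTU path down [OR]: union of children's cut sets → 3 cut set(s).
System B fails [AND]: one cut set from each child combined → 1 × 3 = 3 cut set(s).
Right circuit inoperative [OR]: union of children's cut sets → 5 cut set(s).
Standby system inoperative [AND]: one cut set from each child combined → 2 × 5 = 10 cut set(s).
System A 2 lost [OR]: union of children's cut sets → 2 cut set(s).
Aircraft hydraulic pressure lost [OR]: union of children's cut sets → 14 cut set(s).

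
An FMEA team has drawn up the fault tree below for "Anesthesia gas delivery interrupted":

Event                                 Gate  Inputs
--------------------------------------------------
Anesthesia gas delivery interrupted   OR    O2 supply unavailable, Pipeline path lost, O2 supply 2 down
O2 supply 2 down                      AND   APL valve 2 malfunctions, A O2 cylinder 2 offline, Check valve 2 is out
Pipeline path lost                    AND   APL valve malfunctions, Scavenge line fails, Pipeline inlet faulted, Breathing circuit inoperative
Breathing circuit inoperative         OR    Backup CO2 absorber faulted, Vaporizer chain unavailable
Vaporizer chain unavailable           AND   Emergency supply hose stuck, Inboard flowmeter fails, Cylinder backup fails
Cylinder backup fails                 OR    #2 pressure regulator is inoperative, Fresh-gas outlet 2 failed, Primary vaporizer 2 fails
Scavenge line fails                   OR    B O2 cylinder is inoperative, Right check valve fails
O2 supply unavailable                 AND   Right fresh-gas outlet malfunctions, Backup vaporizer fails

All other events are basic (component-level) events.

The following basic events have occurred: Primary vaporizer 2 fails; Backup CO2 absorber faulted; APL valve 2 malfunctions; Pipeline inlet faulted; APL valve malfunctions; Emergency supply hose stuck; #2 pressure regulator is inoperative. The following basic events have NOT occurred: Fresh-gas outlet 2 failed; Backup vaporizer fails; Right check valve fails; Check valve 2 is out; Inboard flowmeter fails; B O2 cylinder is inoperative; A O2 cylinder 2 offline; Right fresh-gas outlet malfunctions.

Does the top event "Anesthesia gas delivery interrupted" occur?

No

O2 supply unavailable [AND]: Right fresh-gas outlet malfunctions=not, Backup vaporizer fails=not → not all inputs occur → does not occur.
Scavenge line fails [OR]: B O2 cylinder is inoperative=not, Right check valve fails=not → no input occurs → does not occur.
Cylinder backup fails [OR]: #2 pressure regulator is inoperative=occurs, Fresh-gas outlet 2 failed=not, Primary vaporizer 2 fails=occurs → at least one input occurs → occurs.
Vaporizer chain unavailable [AND]: Emergency supply hose stuck=occurs, Inboard flowmeter fails=not, Cylinder backup fails=occurs → not all inputs occur → does not occur.
Breathing circuit inoperative [OR]: Backup CO2 absorber faulted=occurs, Vaporizer chain unavailable=not → at least one input occurs → occurs.
Pipeline path lost [AND]: APL valve malfunctions=occurs, Scavenge line fails=not, Pipeline inlet faulted=occurs, Breathing circuit inoperative=occurs → not all inputs occur → does not occur.
O2 supply 2 down [AND]: APL valve 2 malfunctions=occurs, A O2 cylinder 2 offline=not, Check valve 2 is out=not → not all inputs occur → does not occur.
Anesthesia gas delivery interrupted [OR]: O2 supply unavailable=not, Pipeline path lost=not, O2 supply 2 down=not → no input occurs → does not occur.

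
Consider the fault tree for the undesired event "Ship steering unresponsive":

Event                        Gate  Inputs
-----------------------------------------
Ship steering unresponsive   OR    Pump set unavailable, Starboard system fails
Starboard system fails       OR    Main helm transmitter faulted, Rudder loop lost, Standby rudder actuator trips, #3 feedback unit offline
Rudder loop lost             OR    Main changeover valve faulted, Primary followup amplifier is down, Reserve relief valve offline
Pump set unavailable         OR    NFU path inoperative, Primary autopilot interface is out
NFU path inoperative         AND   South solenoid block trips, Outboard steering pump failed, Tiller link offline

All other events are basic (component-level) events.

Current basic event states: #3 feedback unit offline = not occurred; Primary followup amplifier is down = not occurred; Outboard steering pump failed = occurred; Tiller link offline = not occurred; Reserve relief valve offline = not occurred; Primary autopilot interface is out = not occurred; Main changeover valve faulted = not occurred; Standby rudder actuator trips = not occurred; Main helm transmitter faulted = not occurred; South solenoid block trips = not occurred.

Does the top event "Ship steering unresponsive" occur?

No

NFU path inoperative [AND]: South solenoid block trips=not, Outboard steering pump failed=occurs, Tiller link offline=not → not all inputs occur → does not occur.
Pump set unavailable [OR]: NFU path inoperative=not, Primary autopilot interface is out=not → no input occurs → does not occur.
Rudder loop lost [OR]: Main changeover valve faulted=not, Primary followup amplifier is down=not, Reserve relief valve offline=not → no input occurs → does not occur.
Starboard system fails [OR]: Main helm transmitter faulted=not, Rudder loop lost=not, Standby rudder actuator trips=not, #3 feedback unit offline=not → no input occurs → does not occur.
Ship steering unresponsive [OR]: Pump set unavailable=not, Starboard system fails=not → no input occurs → does not occur.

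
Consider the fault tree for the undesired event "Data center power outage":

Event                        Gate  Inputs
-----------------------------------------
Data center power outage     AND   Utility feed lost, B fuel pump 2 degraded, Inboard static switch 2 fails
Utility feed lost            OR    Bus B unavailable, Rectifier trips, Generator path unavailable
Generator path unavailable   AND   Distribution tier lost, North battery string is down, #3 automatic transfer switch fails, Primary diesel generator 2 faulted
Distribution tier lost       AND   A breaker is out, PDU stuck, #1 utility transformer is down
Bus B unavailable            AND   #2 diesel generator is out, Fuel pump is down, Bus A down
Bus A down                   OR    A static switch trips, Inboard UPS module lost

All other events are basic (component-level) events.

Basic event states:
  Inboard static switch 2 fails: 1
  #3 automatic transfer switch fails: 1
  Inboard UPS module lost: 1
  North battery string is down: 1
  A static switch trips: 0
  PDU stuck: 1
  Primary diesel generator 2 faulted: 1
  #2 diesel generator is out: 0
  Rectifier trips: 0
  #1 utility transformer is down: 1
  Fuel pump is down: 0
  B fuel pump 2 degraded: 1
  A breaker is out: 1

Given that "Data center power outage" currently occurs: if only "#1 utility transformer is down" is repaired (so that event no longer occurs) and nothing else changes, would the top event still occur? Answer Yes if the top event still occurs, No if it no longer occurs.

Counterfactual: set "#1 utility transformer is down" to not occurred.
Bus A down [OR]: A static switch trips=not, Inboard UPS module lost=occurs → at least one input occurs → occurs.
Bus B unavailable [AND]: #2 diesel generator is out=not, Fuel pump is down=not, Bus A down=occurs → not all inputs occur → does not occur.
Distribution tier lost [AND]: A breaker is out=occurs, PDU stuck=occurs, #1 utility transformer is down=not → not all inputs occur → does not occur.
Generator path unavailable [AND]: Distribution tier lost=not, North battery string is down=occurs, #3 automatic transfer switch fails=occurs, Primary diesel generator 2 faulted=occurs → not all inputs occur → does not occur.
Utility feed lost [OR]: Bus B unavailable=not, Rectifier trips=not, Generator path unavailable=not → no input occurs → does not occur.
Data center power outage [AND]: Utility feed lost=not, B fuel pump 2 degraded=occurs, Inboard static switch 2 fails=occurs → not all inputs occur → does not occur.

No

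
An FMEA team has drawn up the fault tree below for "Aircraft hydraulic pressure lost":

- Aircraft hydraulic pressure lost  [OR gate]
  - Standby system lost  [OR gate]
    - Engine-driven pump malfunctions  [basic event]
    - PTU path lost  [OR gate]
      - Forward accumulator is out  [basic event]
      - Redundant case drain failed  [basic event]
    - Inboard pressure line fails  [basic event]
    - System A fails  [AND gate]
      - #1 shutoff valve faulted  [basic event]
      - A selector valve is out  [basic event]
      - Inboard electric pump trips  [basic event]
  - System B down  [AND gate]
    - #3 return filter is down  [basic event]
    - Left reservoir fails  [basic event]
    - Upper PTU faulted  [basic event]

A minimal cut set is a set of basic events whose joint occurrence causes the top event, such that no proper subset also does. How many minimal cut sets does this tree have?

PTU path lost [OR]: union of children's cut sets → 2 cut set(s).
System A fails [AND]: one cut set from each child combined → 1 × 1 × 1 = 1 cut set(s).
Standby system lost [OR]: union of children's cut sets → 5 cut set(s).
System B down [AND]: one cut set from each child combined → 1 × 1 × 1 = 1 cut set(s).
Aircraft hydraulic pressure lost [OR]: union of children's cut sets → 6 cut set(s).
Minimal cut sets: {Engine-driven pump malfunctions}; {Forward accumulator is out}; {Redundant case drain failed}; {Inboard pressure line fails}; {#1 shutoff valve faulted, A selector valve is out, Inboard electric pump trips}; {#3 return filter is down, Left reservoir fails, Upper PTU faulted}.

6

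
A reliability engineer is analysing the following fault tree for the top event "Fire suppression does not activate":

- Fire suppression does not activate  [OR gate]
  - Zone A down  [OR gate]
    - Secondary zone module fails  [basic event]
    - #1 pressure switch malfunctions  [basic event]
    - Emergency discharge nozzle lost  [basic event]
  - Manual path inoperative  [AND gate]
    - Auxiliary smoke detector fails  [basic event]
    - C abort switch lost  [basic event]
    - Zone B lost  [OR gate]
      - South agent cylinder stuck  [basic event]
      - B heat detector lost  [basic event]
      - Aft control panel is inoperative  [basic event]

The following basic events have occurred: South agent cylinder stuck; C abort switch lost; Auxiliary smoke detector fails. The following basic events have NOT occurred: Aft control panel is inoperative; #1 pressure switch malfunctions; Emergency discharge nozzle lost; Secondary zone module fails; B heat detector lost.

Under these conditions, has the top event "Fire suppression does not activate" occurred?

Yes

Zone A down [OR]: Secondary zone module fails=not, #1 pressure switch malfunctions=not, Emergency discharge nozzle lost=not → no input occurs → does not occur.
Zone B lost [OR]: South agent cylinder stuck=occurs, B heat detector lost=not, Aft control panel is inoperative=not → at least one input occurs → occurs.
Manual path inoperative [AND]: Auxiliary smoke detector fails=occurs, C abort switch lost=occurs, Zone B lost=occurs → all inputs occur → occurs.
Fire suppression does not activate [OR]: Zone A down=not, Manual path inoperative=occurs → at least one input occurs → occurs.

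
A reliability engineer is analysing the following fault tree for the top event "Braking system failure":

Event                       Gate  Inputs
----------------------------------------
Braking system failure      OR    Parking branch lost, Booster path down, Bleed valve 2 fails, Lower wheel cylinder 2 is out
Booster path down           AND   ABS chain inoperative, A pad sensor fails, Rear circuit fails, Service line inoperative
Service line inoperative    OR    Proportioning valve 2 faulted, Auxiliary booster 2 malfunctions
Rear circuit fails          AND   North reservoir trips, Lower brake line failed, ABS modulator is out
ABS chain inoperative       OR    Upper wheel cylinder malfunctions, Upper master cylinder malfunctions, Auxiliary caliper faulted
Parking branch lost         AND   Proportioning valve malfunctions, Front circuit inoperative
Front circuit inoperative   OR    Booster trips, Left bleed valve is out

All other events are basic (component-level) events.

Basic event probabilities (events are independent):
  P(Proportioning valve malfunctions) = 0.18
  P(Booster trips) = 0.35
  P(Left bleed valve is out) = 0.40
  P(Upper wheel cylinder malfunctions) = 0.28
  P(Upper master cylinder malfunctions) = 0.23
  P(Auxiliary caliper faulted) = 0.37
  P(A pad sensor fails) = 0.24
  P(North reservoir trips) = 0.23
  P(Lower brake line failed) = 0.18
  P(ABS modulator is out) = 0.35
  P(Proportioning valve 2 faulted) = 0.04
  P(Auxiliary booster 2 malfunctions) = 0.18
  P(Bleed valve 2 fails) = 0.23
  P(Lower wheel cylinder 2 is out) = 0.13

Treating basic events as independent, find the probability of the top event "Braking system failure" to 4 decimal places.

P(Front circuit inoperative) [OR] = 1 − (1−0.35) × (1−0.40) = 0.610000
P(Parking branch lost) [AND] = 0.18 × 0.610000 = 0.109800
P(ABS chain inoperative) [OR] = 1 − (1−0.28) × (1−0.23) × (1−0.37) = 0.650728
P(Rear circuit fails) [AND] = 0.23 × 0.18 × 0.35 = 0.014490
P(Service line inoperative) [OR] = 1 − (1−0.04) × (1−0.18) = 0.212800
P(Booster path down) [AND] = 0.650728 × 0.24 × 0.014490 × 0.212800 = 0.000482
P(Braking system failure) [OR] = 1 − (1−0.109800) × (1−0.000482) × (1−0.23) × (1−0.13) = 0.403942
Rounded to 4 decimal places: P(Braking system failure) ≈ 0.4039.

0.4039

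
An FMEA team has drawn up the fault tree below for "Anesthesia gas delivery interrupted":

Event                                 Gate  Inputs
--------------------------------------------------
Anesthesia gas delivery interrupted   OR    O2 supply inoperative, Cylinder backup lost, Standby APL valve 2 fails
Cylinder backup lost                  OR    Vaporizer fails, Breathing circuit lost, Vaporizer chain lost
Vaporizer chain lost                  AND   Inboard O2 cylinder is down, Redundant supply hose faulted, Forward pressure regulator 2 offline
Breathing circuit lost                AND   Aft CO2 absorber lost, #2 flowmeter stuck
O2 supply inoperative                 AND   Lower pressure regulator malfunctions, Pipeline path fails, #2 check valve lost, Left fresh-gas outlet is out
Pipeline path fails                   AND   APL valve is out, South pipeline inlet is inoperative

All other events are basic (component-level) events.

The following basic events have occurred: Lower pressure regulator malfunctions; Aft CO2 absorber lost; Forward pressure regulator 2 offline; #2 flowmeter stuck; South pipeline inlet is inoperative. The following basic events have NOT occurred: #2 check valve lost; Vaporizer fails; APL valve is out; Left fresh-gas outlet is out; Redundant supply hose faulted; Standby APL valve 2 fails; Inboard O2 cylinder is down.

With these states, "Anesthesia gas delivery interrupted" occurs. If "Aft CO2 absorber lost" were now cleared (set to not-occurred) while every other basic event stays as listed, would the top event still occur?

No

Counterfactual: set "Aft CO2 absorber lost" to not occurred.
Pipeline path fails [AND]: APL valve is out=not, South pipeline inlet is inoperative=occurs → not all inputs occur → does not occur.
O2 supply inoperative [AND]: Lower pressure regulator malfunctions=occurs, Pipeline path fails=not, #2 check valve lost=not, Left fresh-gas outlet is out=not → not all inputs occur → does not occur.
Breathing circuit lost [AND]: Aft CO2 absorber lost=not, #2 flowmeter stuck=occurs → not all inputs occur → does not occur.
Vaporizer chain lost [AND]: Inboard O2 cylinder is down=not, Redundant supply hose faulted=not, Forward pressure regulator 2 offline=occurs → not all inputs occur → does not occur.
Cylinder backup lost [OR]: Vaporizer fails=not, Breathing circuit lost=not, Vaporizer chain lost=not → no input occurs → does not occur.
Anesthesia gas delivery interrupted [OR]: O2 supply inoperative=not, Cylinder backup lost=not, Standby APL valve 2 fails=not → no input occurs → does not occur.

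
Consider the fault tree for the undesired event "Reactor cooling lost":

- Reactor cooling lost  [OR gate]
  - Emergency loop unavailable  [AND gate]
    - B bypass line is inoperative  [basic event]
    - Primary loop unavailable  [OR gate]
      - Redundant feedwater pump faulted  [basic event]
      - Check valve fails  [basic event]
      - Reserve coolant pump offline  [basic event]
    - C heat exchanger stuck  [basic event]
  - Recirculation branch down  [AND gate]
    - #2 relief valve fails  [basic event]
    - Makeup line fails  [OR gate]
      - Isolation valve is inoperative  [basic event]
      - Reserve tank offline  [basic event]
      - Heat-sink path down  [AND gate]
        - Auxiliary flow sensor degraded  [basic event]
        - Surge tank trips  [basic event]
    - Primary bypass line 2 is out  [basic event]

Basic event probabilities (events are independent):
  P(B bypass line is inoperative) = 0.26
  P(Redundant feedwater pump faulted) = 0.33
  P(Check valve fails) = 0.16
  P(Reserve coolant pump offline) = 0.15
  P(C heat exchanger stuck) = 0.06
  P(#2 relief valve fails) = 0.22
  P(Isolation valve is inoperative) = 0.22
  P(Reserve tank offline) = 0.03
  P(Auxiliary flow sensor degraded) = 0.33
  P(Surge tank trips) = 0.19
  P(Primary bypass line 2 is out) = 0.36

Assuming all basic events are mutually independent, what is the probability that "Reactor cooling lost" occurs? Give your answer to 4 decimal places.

P(Primary loop unavailable) [OR] = 1 − (1−0.33) × (1−0.16) × (1−0.15) = 0.521620
P(Emergency loop unavailable) [AND] = 0.26 × 0.521620 × 0.06 = 0.008137
P(Heat-sink path down) [AND] = 0.33 × 0.19 = 0.062700
P(Makeup line fails) [OR] = 1 − (1−0.22) × (1−0.03) × (1−0.062700) = 0.290839
P(Recirculation branch down) [AND] = 0.22 × 0.290839 × 0.36 = 0.023034
P(Reactor cooling lost) [OR] = 1 − (1−0.008137) × (1−0.023034) = 0.030984
Rounded to 4 decimal places: P(Reactor cooling lost) ≈ 0.0310.

0.0310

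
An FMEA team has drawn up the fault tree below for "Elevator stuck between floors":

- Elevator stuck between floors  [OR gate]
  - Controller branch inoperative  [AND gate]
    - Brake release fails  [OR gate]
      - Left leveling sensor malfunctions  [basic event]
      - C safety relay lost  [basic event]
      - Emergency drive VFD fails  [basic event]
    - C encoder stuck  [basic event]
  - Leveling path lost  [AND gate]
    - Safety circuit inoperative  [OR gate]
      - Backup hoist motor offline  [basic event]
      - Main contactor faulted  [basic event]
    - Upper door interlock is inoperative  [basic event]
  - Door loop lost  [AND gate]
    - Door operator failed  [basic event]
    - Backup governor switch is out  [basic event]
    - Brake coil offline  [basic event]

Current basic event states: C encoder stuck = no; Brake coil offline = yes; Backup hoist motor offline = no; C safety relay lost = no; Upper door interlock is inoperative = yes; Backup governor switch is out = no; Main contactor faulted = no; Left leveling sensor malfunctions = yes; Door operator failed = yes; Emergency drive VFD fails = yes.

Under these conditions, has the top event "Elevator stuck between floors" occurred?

Brake release fails [OR]: Left leveling sensor malfunctions=occurs, C safety relay lost=not, Emergency drive VFD fails=occurs → at least one input occurs → occurs.
Controller branch inoperative [AND]: Brake release fails=occurs, C encoder stuck=not → not all inputs occur → does not occur.
Safety circuit inoperative [OR]: Backup hoist motor offline=not, Main contactor faulted=not → no input occurs → does not occur.
Leveling path lost [AND]: Safety circuit inoperative=not, Upper door interlock is inoperative=occurs → not all inputs occur → does not occur.
Door loop lost [AND]: Door operator failed=occurs, Backup governor switch is out=not, Brake coil offline=occurs → not all inputs occur → does not occur.
Elevator stuck between floors [OR]: Controller branch inoperative=not, Leveling path lost=not, Door loop lost=not → no input occurs → does not occur.

No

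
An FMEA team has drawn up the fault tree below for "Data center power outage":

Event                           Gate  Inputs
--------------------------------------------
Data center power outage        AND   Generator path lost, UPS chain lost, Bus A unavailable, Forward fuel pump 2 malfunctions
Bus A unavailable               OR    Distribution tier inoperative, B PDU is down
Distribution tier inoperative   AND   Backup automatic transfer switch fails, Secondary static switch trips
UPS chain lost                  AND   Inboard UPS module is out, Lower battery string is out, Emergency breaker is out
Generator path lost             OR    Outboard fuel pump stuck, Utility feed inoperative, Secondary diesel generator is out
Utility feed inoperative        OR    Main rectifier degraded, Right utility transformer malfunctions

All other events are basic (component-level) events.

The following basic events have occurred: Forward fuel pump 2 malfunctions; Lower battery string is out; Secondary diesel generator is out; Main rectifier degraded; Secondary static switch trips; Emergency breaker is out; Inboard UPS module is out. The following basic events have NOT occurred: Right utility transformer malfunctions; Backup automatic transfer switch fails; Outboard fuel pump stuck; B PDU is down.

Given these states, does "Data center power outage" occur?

Utility feed inoperative [OR]: Main rectifier degraded=occurs, Right utility transformer malfunctions=not → at least one input occurs → occurs.
Generator path lost [OR]: Outboard fuel pump stuck=not, Utility feed inoperative=occurs, Secondary diesel generator is out=occurs → at least one input occurs → occurs.
UPS chain lost [AND]: Inboard UPS module is out=occurs, Lower battery string is out=occurs, Emergency breaker is out=occurs → all inputs occur → occurs.
Distribution tier inoperative [AND]: Backup automatic transfer switch fails=not, Secondary static switch trips=occurs → not all inputs occur → does not occur.
Bus A unavailable [OR]: Distribution tier inoperative=not, B PDU is down=not → no input occurs → does not occur.
Data center power outage [AND]: Generator path lost=occurs, UPS chain lost=occurs, Bus A unavailable=not, Forward fuel pump 2 malfunctions=occurs → not all inputs occur → does not occur.

No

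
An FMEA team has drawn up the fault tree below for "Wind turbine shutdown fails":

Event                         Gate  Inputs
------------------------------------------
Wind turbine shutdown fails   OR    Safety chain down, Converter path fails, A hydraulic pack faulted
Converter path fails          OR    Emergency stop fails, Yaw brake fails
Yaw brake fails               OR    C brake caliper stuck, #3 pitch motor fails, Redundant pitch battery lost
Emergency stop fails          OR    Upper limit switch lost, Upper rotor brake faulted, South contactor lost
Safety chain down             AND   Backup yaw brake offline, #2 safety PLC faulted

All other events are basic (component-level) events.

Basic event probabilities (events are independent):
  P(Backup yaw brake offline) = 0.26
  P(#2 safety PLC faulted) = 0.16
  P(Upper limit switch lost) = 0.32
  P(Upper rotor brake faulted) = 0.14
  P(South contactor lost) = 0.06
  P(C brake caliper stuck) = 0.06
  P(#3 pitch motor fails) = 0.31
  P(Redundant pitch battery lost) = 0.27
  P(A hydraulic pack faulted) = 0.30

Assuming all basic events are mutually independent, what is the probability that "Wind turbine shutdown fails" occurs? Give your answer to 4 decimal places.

0.8254

P(Safety chain down) [AND] = 0.26 × 0.16 = 0.041600
P(Emergency stop fails) [OR] = 1 − (1−0.32) × (1−0.14) × (1−0.06) = 0.450288
P(Yaw brake fails) [OR] = 1 − (1−0.06) × (1−0.31) × (1−0.27) = 0.526522
P(Converter path fails) [OR] = 1 − (1−0.450288) × (1−0.526522) = 0.739723
P(Wind turbine shutdown fails) [OR] = 1 − (1−0.041600) × (1−0.739723) × (1−0.30) = 0.825385
Rounded to 4 decimal places: P(Wind turbine shutdown fails) ≈ 0.8254.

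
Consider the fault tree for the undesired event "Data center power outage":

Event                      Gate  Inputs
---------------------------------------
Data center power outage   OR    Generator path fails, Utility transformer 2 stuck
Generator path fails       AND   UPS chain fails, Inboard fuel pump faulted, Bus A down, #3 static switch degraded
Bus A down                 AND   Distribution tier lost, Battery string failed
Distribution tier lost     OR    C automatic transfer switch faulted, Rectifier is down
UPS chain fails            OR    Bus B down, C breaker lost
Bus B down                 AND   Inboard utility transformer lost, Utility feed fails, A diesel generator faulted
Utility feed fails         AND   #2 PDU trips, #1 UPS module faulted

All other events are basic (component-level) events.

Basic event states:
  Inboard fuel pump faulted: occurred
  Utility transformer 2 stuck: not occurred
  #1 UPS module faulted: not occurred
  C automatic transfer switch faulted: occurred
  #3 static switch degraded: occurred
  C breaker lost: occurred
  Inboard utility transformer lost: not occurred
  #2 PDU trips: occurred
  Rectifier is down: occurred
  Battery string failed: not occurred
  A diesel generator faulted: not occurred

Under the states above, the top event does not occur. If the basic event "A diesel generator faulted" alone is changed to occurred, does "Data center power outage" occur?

Counterfactual: set "A diesel generator faulted" to occurred.
Utility feed fails [AND]: #2 PDU trips=occurs, #1 UPS module faulted=not → not all inputs occur → does not occur.
Bus B down [AND]: Inboard utility transformer lost=not, Utility feed fails=not, A diesel generator faulted=occurs → not all inputs occur → does not occur.
UPS chain fails [OR]: Bus B down=not, C breaker lost=occurs → at least one input occurs → occurs.
Distribution tier lost [OR]: C automatic transfer switch faulted=occurs, Rectifier is down=occurs → at least one input occurs → occurs.
Bus A down [AND]: Distribution tier lost=occurs, Battery string failed=not → not all inputs occur → does not occur.
Generator path fails [AND]: UPS chain fails=occurs, Inboard fuel pump faulted=occurs, Bus A down=not, #3 static switch degraded=occurs → not all inputs occur → does not occur.
Data center power outage [OR]: Generator path fails=not, Utility transformer 2 stuck=not → no input occurs → does not occur.

No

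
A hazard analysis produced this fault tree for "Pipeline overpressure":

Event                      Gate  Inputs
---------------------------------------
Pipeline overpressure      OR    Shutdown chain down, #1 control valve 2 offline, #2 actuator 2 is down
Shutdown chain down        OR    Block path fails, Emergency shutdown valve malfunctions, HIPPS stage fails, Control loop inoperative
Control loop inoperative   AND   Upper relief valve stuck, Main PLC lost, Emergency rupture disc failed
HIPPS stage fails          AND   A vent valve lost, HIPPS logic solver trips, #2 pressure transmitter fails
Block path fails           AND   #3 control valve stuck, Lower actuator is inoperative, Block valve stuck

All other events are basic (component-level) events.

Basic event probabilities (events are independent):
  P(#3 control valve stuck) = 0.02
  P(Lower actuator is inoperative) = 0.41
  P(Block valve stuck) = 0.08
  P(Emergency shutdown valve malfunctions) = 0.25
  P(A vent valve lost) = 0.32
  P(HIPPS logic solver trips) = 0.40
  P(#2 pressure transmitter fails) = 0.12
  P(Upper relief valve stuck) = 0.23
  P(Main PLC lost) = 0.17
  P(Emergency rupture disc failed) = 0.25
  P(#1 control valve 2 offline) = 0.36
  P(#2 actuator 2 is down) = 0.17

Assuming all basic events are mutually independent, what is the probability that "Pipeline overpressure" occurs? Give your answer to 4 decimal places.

0.6118

P(Block path fails) [AND] = 0.02 × 0.41 × 0.08 = 0.000656
P(HIPPS stage fails) [AND] = 0.32 × 0.40 × 0.12 = 0.015360
P(Control loop inoperative) [AND] = 0.23 × 0.17 × 0.25 = 0.009775
P(Shutdown chain down) [OR] = 1 − (1−0.000656) × (1−0.25) × (1−0.015360) × (1−0.009775) = 0.269218
P(Pipeline overpressure) [OR] = 1 − (1−0.269218) × (1−0.36) × (1−0.17) = 0.611809
Rounded to 4 decimal places: P(Pipeline overpressure) ≈ 0.6118.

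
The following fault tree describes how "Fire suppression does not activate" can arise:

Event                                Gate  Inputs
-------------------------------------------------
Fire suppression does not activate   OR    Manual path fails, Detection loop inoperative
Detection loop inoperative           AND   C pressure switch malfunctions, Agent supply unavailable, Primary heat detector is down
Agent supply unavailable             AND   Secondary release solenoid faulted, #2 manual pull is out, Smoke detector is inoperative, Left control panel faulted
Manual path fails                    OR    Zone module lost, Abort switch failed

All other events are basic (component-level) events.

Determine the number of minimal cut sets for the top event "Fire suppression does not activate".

3

Manual path fails [OR]: union of children's cut sets → 2 cut set(s).
Agent supply unavailable [AND]: one cut set from each child combined → 1 × 1 × 1 × 1 = 1 cut set(s).
Detection loop inoperative [AND]: one cut set from each child combined → 1 × 1 × 1 = 1 cut set(s).
Fire suppression does not activate [OR]: union of children's cut sets → 3 cut set(s).
Minimal cut sets: {Zone module lost}; {Abort switch failed}; {#2 manual pull is out, C pressure switch malfunctions, Left control panel faulted, Primary heat detector is down, Secondary release solenoid faulted, Smoke detector is inoperative}.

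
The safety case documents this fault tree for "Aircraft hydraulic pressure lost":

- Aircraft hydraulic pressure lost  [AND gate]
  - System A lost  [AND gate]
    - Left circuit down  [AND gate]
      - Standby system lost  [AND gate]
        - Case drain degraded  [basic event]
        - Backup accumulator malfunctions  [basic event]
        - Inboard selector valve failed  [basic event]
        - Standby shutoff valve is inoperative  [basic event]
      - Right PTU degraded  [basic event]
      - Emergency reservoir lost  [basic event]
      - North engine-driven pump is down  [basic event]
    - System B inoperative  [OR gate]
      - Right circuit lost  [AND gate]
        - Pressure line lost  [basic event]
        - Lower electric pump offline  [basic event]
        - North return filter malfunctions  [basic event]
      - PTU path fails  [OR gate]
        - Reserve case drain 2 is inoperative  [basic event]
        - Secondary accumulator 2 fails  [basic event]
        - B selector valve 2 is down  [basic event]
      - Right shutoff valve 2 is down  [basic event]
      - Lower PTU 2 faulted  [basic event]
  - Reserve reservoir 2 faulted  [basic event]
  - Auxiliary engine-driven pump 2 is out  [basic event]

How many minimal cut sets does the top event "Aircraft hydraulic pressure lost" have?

6

Standby system lost [AND]: one cut set from each child combined → 1 × 1 × 1 × 1 = 1 cut set(s).
Left circuit down [AND]: one cut set from each child combined → 1 × 1 × 1 × 1 = 1 cut set(s).
Right circuit lost [AND]: one cut set from each child combined → 1 × 1 × 1 = 1 cut set(s).
PTU path fails [OR]: union of children's cut sets → 3 cut set(s).
System B inoperative [OR]: union of children's cut sets → 6 cut set(s).
System A lost [AND]: one cut set from each child combined → 1 × 6 = 6 cut set(s).
Aircraft hydraulic pressure lost [AND]: one cut set from each child combined → 6 × 1 × 1 = 6 cut set(s).
Minimal cut sets: {Auxiliary engine-driven pump 2 is out, Backup accumulator malfunctions, Case drain degraded, Emergency reservoir lost, Inboard selector valve failed, Lower electric pump offline, North engine-driven pump is down, North return filter malfunctions, Pressure line lost, Reserve reservoir 2 faulted, Right PTU degraded, Standby shutoff valve is inoperative}; {Auxiliary engine-driven pump 2 is out, Backup accumulator malfunctions, Case drain degraded, Emergency reservoir lost, Inboard selector valve failed, North engine-driven pump is down, Reserve case drain 2 is inoperative, Reserve reservoir 2 faulted, Right PTU degraded, Standby shutoff valve is inoperative}; {Auxiliary engine-driven pump 2 is out, Backup accumulator malfunctions, Case drain degraded, Emergency reservoir lost, Inboard selector valve failed, North engine-driven pump is down, Reserve reservoir 2 faulted, Right PTU degraded, Secondary accumulator 2 fails, Standby shutoff valve is inoperative}; {Auxiliary engine-driven pump 2 is out, B selector valve 2 is down, Backup accumulator malfunctions, Case drain degraded, Emergency reservoir lost, Inboard selector valve failed, North engine-driven pump is down, Reserve reservoir 2 faulted, Right PTU degraded, Standby shutoff valve is inoperative}; {Auxiliary engine-driven pump 2 is out, Backup accumulator malfunctions, Case drain degraded, Emergency reservoir lost, Inboard selector valve failed, North engine-driven pump is down, Reserve reservoir 2 faulted, Right PTU degraded, Right shutoff valve 2 is down, Standby shutoff valve is inoperative}; {Auxiliary engine-driven pump 2 is out, Backup accumulator malfunctions, Case drain degraded, Emergency reservoir lost, Inboard selector valve failed, Lower PTU 2 faulted, North engine-driven pump is down, Reserve reservoir 2 faulted, Right PTU degraded, Standby shutoff valve is inoperative}.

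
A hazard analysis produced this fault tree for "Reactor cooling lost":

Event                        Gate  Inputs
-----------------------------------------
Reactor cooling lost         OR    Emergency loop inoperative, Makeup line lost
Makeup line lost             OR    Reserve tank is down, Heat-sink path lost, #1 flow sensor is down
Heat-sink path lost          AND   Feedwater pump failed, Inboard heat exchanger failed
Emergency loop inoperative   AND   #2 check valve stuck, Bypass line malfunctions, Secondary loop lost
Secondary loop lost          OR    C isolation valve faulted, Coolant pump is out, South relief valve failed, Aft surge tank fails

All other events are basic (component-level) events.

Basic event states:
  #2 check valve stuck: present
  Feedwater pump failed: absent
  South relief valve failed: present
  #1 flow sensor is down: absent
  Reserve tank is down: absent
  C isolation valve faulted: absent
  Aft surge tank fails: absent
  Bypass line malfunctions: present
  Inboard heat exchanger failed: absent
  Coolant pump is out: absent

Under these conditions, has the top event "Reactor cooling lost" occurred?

Yes

Secondary loop lost [OR]: C isolation valve faulted=not, Coolant pump is out=not, South relief valve failed=occurs, Aft surge tank fails=not → at least one input occurs → occurs.
Emergency loop inoperative [AND]: #2 check valve stuck=occurs, Bypass line malfunctions=occurs, Secondary loop lost=occurs → all inputs occur → occurs.
Heat-sink path lost [AND]: Feedwater pump failed=not, Inboard heat exchanger failed=not → not all inputs occur → does not occur.
Makeup line lost [OR]: Reserve tank is down=not, Heat-sink path lost=not, #1 flow sensor is down=not → no input occurs → does not occur.
Reactor cooling lost [OR]: Emergency loop inoperative=occurs, Makeup line lost=not → at least one input occurs → occurs.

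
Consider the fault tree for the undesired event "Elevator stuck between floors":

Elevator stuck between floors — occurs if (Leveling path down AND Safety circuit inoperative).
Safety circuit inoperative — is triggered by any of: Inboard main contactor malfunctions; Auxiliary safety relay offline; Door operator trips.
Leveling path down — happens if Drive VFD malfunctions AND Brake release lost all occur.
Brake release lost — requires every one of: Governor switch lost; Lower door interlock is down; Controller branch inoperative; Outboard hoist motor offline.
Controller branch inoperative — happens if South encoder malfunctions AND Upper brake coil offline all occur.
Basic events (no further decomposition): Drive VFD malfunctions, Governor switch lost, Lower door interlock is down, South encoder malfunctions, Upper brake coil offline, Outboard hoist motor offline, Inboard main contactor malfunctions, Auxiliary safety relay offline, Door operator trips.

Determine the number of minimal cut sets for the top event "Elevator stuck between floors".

Controller branch inoperative [AND]: one cut set from each child combined → 1 × 1 = 1 cut set(s).
Brake release lost [AND]: one cut set from each child combined → 1 × 1 × 1 × 1 = 1 cut set(s).
Leveling path down [AND]: one cut set from each child combined → 1 × 1 = 1 cut set(s).
Safety circuit inoperative [OR]: union of children's cut sets → 3 cut set(s).
Elevator stuck between floors [AND]: one cut set from each child combined → 1 × 3 = 3 cut set(s).
Minimal cut sets: {Drive VFD malfunctions, Governor switch lost, Inboard main contactor malfunctions, Lower door interlock is down, Outboard hoist motor offline, South encoder malfunctions, Upper brake coil offline}; {Auxiliary safety relay offline, Drive VFD malfunctions, Governor switch lost, Lower door interlock is down, Outboard hoist motor offline, South encoder malfunctions, Upper brake coil offline}; {Door operator trips, Drive VFD malfunctions, Governor switch lost, Lower door interlock is down, Outboard hoist motor offline, South encoder malfunctions, Upper brake coil offline}.

3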